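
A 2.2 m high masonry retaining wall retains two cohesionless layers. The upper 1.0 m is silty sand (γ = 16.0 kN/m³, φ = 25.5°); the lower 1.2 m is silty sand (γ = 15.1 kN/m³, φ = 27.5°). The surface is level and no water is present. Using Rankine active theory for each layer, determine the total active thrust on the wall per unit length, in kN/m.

14.3 kN/m

K_a1 = tan²(45°−25.5°/2) = 0.3981; K_a2 = tan²(45°−27.5°/2) = 0.3682.
Layer 1: σ at base = K_a1 γ₁ h₁ = 6.370 kPa; P₁ = ½×6.370×1.0 = 3.185.
Layer 2: σ_v at top = γ₁h₁ = 16.00; σ_h top = K_a2×16.00 = 5.892; σ_h base = K_a2×(16.00+15.1×1.2) = 12.56.
P₂ = ½(5.892+12.56)×1.2 = 11.07. Total P_a = 3.185+11.07 = 14.26 kN/m.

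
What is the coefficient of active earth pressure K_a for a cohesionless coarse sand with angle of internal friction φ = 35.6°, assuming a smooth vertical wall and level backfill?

0.264

K_a = (1 − sin φ)/(1 + sin φ) = (1 − sin 35.6°)/(1 + sin 35.6°) = 0.2641.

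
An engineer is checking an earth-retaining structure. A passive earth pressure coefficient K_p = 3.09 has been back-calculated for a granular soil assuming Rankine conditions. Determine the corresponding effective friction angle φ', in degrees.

K_p = (1+sin φ)/(1−sin φ) ⇒ sin φ = (K_p − 1)/(K_p + 1) = 0.5110.
φ = arcsin(0.5110) = 30.73°.

30.7°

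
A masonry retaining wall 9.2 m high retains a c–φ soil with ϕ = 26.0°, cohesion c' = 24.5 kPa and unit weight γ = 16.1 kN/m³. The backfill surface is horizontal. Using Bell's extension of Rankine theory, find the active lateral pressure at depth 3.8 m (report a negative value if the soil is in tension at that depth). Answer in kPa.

-6.73 kPa

K_a = (1 − sin φ)/(1 + sin φ) = 0.3905.
σ_a = K_a γ z − 2c√K_a = 0.3905×16.1×3.8 − 2×24.5×0.6249 = -6.730 kPa.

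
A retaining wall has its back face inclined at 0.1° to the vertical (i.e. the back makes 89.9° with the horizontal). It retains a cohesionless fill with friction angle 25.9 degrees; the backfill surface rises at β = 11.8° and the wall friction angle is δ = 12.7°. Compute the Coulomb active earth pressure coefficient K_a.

0.425

K_a = sin²(α+φ) / [sin²α · sin(α−δ) · (1 + √{sin(φ+δ)sin(φ−β) / (sin(α−δ)sin(α+β))})²].
With α = 89.9°, φ = 25.9°, δ = 12.7°, β = 11.8°: K_a = 0.4247.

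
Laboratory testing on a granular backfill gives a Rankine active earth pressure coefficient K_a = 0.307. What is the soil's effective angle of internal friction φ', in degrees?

32.0°

K_a = tan²(45° − φ/2) ⇒ 45° − φ/2 = arctan(√0.307) = 28.99°.
φ = 2(45° − 28.99°) = 32.02°.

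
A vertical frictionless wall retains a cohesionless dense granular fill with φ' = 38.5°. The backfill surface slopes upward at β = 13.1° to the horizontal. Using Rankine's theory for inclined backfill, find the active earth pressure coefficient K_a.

0.247

K_a = cos β · (cos β − √(cos²β − cos²φ)) / (cos β + √(cos²β − cos²φ)).
cos β = 0.9740, cos φ = 0.7826, √(cos²β − cos²φ) = 0.5798.
K_a = 0.9740 × (0.9740 − 0.5798)/(0.9740 + 0.5798) = 0.2471.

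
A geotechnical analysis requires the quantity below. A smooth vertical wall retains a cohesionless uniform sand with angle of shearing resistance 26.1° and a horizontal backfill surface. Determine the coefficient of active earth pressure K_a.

K_a = (1 − sin φ)/(1 + sin φ) = (1 − sin 26.1°)/(1 + sin 26.1°) = 0.3889.

0.389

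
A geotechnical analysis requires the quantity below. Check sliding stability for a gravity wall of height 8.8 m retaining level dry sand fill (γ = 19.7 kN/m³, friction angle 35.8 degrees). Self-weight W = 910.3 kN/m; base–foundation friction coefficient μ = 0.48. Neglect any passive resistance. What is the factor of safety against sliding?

K_a = tan²(45° − 35.8°/2) = 0.2619.
P_a = ½K_aγH² = 0.5×0.2619×19.7×8.8² = 199.7 kN/m, acting at H/3 = 2.933 m above the base.
FS_sliding = μW / P_a = 0.48×910.3 / 199.7 = 2.188.

2.19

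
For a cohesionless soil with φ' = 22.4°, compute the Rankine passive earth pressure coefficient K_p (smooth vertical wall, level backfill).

K_p = (1 + sin φ)/(1 − sin φ) = tan²(45° + 22.4°/2) = 2.231.

2.23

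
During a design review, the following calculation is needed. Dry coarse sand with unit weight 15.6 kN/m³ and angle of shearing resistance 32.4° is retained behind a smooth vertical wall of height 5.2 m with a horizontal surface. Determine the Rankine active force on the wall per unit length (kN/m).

K_a = tan²(45° − φ/2) = 0.3022.
P_a = ½ K_a γ H² = 0.5 × 0.3022 × 15.6 × 5.2² = 63.74 kN/m.

63.7 kN/m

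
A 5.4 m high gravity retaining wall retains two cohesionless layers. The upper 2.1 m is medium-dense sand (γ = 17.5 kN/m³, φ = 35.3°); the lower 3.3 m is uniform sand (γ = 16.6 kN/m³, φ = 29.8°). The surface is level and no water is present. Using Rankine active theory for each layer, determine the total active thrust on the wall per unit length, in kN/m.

K_a1 = tan²(45°−35.3°/2) = 0.2675; K_a2 = tan²(45°−29.8°/2) = 0.3360.
Layer 1: σ at base = K_a1 γ₁ h₁ = 9.832 kPa; P₁ = ½×9.832×2.1 = 10.32.
Layer 2: σ_v at top = γ₁h₁ = 36.75; σ_h top = K_a2×36.75 = 12.35; σ_h base = K_a2×(36.75+16.6×3.3) = 30.76.
P₂ = ½(12.35+30.76)×3.3 = 71.12. Total P_a = 10.32+71.12 = 81.45 kN/m.

81.4 kN/m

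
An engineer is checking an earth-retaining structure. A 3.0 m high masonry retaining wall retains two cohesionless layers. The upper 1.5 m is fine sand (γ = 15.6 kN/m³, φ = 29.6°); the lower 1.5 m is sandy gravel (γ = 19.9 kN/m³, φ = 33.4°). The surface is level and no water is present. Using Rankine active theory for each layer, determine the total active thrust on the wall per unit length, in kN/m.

22.6 kN/m

K_a1 = tan²(45°−29.6°/2) = 0.3387; K_a2 = tan²(45°−33.4°/2) = 0.2899.
Layer 1: σ at base = K_a1 γ₁ h₁ = 7.927 kPa; P₁ = ½×7.927×1.5 = 5.945.
Layer 2: σ_v at top = γ₁h₁ = 23.40; σ_h top = K_a2×23.40 = 6.784; σ_h base = K_a2×(23.40+19.9×1.5) = 15.44.
P₂ = ½(6.784+15.44)×1.5 = 16.67. Total P_a = 5.945+16.67 = 22.61 kN/m.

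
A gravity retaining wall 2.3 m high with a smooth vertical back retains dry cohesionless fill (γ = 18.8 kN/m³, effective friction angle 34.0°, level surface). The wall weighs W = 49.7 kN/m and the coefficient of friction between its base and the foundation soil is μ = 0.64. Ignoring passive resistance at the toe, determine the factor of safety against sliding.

2.26

K_a = tan²(45° − 34.0°/2) = 0.2827.
P_a = ½K_aγH² = 0.5×0.2827×18.8×2.3² = 14.06 kN/m, acting at H/3 = 0.7667 m above the base.
FS_sliding = μW / P_a = 0.64×49.7 / 14.06 = 2.263.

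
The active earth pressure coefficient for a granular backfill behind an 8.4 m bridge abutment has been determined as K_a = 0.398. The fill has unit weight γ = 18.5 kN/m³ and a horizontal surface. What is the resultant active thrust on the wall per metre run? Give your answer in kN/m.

P = ½ K_a γ H² = 0.5 × 0.398 × 18.5 × 8.4² = 259.8 kN/m.

260 kN/m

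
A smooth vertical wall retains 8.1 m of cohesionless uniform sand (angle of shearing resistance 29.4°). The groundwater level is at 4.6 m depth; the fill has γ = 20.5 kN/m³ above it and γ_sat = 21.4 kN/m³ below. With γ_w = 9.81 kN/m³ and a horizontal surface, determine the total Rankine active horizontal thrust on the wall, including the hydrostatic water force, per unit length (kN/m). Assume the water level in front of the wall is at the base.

K_a = tan²(45° − φ/2) = 0.3415.
γ' = 21.4 − 9.81 = 11.59 kN/m³. Depth below WT = 3.5 m.
σ'_h at WT = K_a γ d_w = 32.20 kPa; at base = 32.20 + K_a γ' × 3.5 = 46.05 kPa.
P₁ (0–4.6 m) = ½×32.20×4.6 = 74.06. P₂ (4.6–8.1 m) = ½(32.20+46.05)×3.5 = 136.9.
P_w = ½ γ_w h₂² = 0.5×9.81×3.5² = 60.09. Total = 74.06+136.9+60.09 = 271.1 kN/m.

271 kN/m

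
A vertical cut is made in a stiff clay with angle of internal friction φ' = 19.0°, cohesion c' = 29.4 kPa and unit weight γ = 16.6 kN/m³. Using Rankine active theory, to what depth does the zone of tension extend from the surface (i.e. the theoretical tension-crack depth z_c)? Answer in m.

4.97 m

K_a = tan²(45° − 19.0°/2) = 0.5088; √K_a = 0.7133.
The active pressure is zero where K_a γ z = 2c√K_a, so z_c = 2c/(γ√K_a) = 2×29.4/(16.6×0.7133) = 4.966 m.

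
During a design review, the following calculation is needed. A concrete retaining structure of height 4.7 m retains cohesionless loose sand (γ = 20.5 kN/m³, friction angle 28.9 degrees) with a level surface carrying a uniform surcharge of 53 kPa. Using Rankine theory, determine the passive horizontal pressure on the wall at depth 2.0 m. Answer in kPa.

K_p = (1 + sin φ)/(1 − sin φ) = 2.871.
σ_v = γz + q = 20.5 × 2.0 + 53 = 94.00 kPa.
σ_h = K_p σ_v = 2.871 × 94.00 = 269.8 kPa.

270 kPa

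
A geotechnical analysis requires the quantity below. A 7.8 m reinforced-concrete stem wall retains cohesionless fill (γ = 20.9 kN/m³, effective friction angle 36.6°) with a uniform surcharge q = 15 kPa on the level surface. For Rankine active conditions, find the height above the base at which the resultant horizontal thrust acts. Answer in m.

K_a = 0.2530.
Triangular part P₁ = ½K_aγH² = 160.8 at H/3 = 2.600 m; rectangular part P₂ = K_a q H = 29.60 at H/2 = 3.900 m.
ȳ = (P₁·2.600 + P₂·3.900)/(P₁+P₂) = 2.802 m.

2.80 m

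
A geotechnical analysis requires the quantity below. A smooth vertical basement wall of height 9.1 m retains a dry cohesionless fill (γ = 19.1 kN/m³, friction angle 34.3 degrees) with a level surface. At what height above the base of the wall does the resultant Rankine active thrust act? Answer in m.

K_a = 0.2792.
The pressure distribution is triangular, so the resultant acts at H/3 above the base = 9.1/3 = 3.033 m.

3.03 m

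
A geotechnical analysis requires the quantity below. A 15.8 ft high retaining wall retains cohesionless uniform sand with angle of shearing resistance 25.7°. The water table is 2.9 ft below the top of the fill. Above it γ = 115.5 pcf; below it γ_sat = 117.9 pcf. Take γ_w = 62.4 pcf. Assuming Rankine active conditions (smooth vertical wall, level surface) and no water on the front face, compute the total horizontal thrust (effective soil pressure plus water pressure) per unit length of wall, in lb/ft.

K_a = tan²(45° − φ/2) = 0.3950.
γ' = 117.9 − 62.4 = 55.50 pcf. Depth below WT = 12.9 ft.
σ'_h at WT = K_a γ d_w = 132.3 psf; at base = 132.3 + K_a γ' × 12.9 = 415.1 psf.
P₁ (0–2.9 ft) = ½×132.3×2.9 = 191.9. P₂ (2.9–15.8 ft) = ½(132.3+415.1)×12.9 = 3531.
P_w = ½ γ_w h₂² = 0.5×62.4×12.9² = 5192. Total = 191.9+3531+5192 = 8915 lb/ft.

8910 lb/ft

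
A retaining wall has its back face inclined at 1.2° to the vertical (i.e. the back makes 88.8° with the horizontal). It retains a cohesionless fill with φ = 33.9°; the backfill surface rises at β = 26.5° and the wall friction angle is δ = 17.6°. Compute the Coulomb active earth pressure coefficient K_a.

K_a = sin²(α+φ) / [sin²α · sin(α−δ) · (1 + √{sin(φ+δ)sin(φ−β) / (sin(α−δ)sin(α+β))})²].
With α = 88.8°, φ = 33.9°, δ = 17.6°, β = 26.5°: K_a = 0.4148.

0.415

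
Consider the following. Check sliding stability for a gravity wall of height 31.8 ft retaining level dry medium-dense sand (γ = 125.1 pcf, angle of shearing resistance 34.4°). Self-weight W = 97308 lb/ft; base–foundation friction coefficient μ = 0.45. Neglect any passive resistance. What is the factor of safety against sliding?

2.49

K_a = tan²(45° − 34.4°/2) = 0.2780.
P_a = ½K_aγH² = 0.5×0.2780×125.1×31.8² = 17580 lb/ft, acting at H/3 = 10.60 ft above the base.
FS_sliding = μW / P_a = 0.45×97308 / 17580 = 2.490.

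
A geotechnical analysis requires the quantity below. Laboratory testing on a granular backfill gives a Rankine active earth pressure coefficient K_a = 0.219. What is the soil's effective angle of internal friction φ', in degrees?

39.8°

K_a = tan²(45° − φ/2) ⇒ 45° − φ/2 = arctan(√0.219) = 25.08°.
φ = 2(45° − 25.08°) = 39.84°.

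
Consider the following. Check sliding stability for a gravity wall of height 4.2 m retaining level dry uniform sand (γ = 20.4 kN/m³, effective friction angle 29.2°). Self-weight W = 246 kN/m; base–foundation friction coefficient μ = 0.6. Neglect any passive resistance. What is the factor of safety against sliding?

K_a = tan²(45° − 29.2°/2) = 0.3442.
P_a = ½K_aγH² = 0.5×0.3442×20.4×4.2² = 61.93 kN/m, acting at H/3 = 1.400 m above the base.
FS_sliding = μW / P_a = 0.6×246 / 61.93 = 2.383.

2.38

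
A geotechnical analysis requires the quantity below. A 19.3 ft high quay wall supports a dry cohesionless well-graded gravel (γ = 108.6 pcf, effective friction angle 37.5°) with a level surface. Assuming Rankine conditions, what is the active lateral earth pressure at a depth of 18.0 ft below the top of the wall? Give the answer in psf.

K_a = (1 − sin φ)/(1 + sin φ) = 0.2432.
σ_h = K_a γ z = 0.2432 × 108.6 × 18.0 = 475.4 psf.

475 psf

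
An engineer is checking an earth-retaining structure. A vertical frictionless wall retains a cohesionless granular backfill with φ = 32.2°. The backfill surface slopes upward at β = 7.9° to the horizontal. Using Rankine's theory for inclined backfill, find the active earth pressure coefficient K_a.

K_a = cos β · (cos β − √(cos²β − cos²φ)) / (cos β + √(cos²β − cos²φ)).
cos β = 0.9905, cos φ = 0.8462, √(cos²β − cos²φ) = 0.5148.
K_a = 0.9905 × (0.9905 − 0.5148)/(0.9905 + 0.5148) = 0.3130.

0.313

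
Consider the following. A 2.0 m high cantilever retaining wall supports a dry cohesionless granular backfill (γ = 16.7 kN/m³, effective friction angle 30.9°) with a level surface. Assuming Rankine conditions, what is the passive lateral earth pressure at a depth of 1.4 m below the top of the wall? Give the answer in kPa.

K_p = (1 + sin φ)/(1 − sin φ) = 3.111.
σ_h = K_p γ z = 3.111 × 16.7 × 1.4 = 72.74 kPa.

72.7 kPa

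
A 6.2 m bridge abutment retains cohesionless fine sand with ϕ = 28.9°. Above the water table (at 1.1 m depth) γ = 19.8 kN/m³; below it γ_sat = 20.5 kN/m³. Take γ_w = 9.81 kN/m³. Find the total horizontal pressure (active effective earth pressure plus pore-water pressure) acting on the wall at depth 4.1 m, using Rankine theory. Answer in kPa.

48.2 kPa

K_a = (1 − sin φ)/(1 + sin φ) = 0.3484.
γ' = 20.5 − 9.81 = 10.69 kN/m³.
Effective vertical stress at 4.1 m: σ'_v = 19.8×1.1 + 10.69×3.00 = 53.85 kPa.
σ'_h = K_a σ'_v = 0.3484 × 53.85 = 18.76 kPa; u = γ_w × 3.00 = 29.43 kPa.
Total σ_h = 18.76 + 29.43 = 48.19 kPa.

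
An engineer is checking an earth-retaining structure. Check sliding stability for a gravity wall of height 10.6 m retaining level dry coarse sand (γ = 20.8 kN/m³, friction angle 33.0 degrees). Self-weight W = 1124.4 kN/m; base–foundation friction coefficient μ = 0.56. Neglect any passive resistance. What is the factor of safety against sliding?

1.83

K_a = tan²(45° − 33.0°/2) = 0.2948.
P_a = ½K_aγH² = 0.5×0.2948×20.8×10.6² = 344.5 kN/m, acting at H/3 = 3.533 m above the base.
FS_sliding = μW / P_a = 0.56×1124.4 / 344.5 = 1.828.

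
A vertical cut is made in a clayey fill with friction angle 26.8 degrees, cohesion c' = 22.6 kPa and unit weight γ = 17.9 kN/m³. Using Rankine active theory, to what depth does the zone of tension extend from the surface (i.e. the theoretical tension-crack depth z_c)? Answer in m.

K_a = tan²(45° − 26.8°/2) = 0.3785; √K_a = 0.6152.
The active pressure is zero where K_a γ z = 2c√K_a, so z_c = 2c/(γ√K_a) = 2×22.6/(17.9×0.6152) = 4.105 m.

4.10 m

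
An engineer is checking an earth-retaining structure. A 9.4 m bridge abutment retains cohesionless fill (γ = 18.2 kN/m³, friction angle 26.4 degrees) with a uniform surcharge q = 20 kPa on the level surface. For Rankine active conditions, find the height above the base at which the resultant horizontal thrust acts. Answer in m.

K_a = 0.3844.
Triangular part P₁ = ½K_aγH² = 309.1 at H/3 = 3.133 m; rectangular part P₂ = K_a q H = 72.27 at H/2 = 4.700 m.
ȳ = (P₁·3.133 + P₂·4.700)/(P₁+P₂) = 3.430 m.

3.43 m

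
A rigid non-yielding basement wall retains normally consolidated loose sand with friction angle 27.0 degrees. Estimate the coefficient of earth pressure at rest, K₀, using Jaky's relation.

K₀ = 1 − sin φ' = 1 − sin 27.0° = 0.5460.

0.546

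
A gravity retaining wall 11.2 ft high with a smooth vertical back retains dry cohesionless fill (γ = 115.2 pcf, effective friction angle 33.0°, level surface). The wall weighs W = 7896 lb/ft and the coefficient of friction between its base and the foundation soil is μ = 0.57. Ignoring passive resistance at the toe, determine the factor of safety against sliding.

K_a = tan²(45° − 33.0°/2) = 0.2948.
P_a = ½K_aγH² = 0.5×0.2948×115.2×11.2² = 2130 lb/ft, acting at H/3 = 3.733 ft above the base.
FS_sliding = μW / P_a = 0.57×7896 / 2130 = 2.113.

2.11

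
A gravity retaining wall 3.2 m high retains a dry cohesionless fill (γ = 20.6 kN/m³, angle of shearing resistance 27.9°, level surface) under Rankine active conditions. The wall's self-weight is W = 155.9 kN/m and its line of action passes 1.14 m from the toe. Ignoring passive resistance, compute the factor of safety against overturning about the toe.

K_a = tan²(45° − 27.9°/2) = 0.3625.
P_a = ½K_aγH² = 0.5×0.3625×20.6×3.2² = 38.23 kN/m, acting at H/3 = 1.067 m above the base.
Overturning moment M_o = P_a × H/3 = 38.23 × 1.067 = 40.78.
Resisting moment M_r = W × 1.14 = 155.9 × 1.14 = 177.7.
FS_overturning = M_r/M_o = 177.7/40.78 = 4.358.

4.36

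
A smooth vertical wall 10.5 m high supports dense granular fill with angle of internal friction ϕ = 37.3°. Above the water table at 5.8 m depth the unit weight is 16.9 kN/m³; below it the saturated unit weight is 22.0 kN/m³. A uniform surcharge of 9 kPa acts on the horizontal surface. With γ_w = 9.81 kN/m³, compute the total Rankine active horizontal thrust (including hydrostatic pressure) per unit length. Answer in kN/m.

347 kN/m

K_a = tan²(45° − φ/2) = 0.2453.
γ' = 22.0 − 9.81 = 12.19 kN/m³. h₂ = H − d_w = 4.7 m.
σ'_h: at surface K_a·q = 2.208; at WT K_a(q+γd_w) = 26.26; at base K_a(q+γd_w+γ'h₂) = 40.31 kPa.
P₁ = ½(2.208+26.26)×5.8 = 82.55; P₂ = ½(26.26+40.31)×4.7 = 156.4; P_w = ½γ_w h₂² = 108.4.
Total = 82.55+156.4+108.4 = 347.3 kN/m.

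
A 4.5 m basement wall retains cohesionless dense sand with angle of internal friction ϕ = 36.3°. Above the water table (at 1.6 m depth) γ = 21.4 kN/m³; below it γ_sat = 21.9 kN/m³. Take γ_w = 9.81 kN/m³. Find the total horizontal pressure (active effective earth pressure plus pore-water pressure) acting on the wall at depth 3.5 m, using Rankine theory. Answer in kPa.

33.3 kPa

K_a = (1 − sin φ)/(1 + sin φ) = 0.2563.
γ' = 21.9 − 9.81 = 12.09 kN/m³.
Effective vertical stress at 3.5 m: σ'_v = 21.4×1.6 + 12.09×1.90 = 57.21 kPa.
σ'_h = K_a σ'_v = 0.2563 × 57.21 = 14.66 kPa; u = γ_w × 1.90 = 18.64 kPa.
Total σ_h = 14.66 + 18.64 = 33.30 kPa.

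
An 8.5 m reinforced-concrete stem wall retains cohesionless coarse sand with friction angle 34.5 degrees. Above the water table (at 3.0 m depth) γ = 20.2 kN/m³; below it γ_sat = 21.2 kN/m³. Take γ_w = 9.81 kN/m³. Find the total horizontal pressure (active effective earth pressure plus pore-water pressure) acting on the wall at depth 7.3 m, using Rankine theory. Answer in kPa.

K_a = (1 − sin φ)/(1 + sin φ) = 0.2768.
γ' = 21.2 − 9.81 = 11.39 kN/m³.
Effective vertical stress at 7.3 m: σ'_v = 20.2×3.0 + 11.39×4.30 = 109.6 kPa.
σ'_h = K_a σ'_v = 0.2768 × 109.6 = 30.33 kPa; u = γ_w × 4.30 = 42.18 kPa.
Total σ_h = 30.33 + 42.18 = 72.51 kPa.

72.5 kPa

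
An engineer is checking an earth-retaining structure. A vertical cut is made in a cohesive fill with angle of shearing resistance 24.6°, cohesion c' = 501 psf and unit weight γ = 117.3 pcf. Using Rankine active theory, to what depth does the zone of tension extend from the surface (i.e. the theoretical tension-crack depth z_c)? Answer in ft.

K_a = tan²(45° − 24.6°/2) = 0.4121; √K_a = 0.6420.
The active pressure is zero where K_a γ z = 2c√K_a, so z_c = 2c/(γ√K_a) = 2×501/(117.3×0.6420) = 13.31 ft.

13.3 ft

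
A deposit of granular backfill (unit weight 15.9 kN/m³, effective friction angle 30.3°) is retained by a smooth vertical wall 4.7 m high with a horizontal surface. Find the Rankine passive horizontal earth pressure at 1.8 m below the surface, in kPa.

K_p = (1 + sin φ)/(1 − sin φ) = 3.037.
σ_h = K_p γ z = 3.037 × 15.9 × 1.8 = 86.91 kPa.

86.9 kPa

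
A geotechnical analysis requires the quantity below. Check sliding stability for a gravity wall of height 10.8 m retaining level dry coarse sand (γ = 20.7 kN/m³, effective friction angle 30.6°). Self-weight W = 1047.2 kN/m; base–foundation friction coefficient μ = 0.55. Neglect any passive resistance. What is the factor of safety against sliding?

K_a = tan²(45° − 30.6°/2) = 0.3253.
P_a = ½K_aγH² = 0.5×0.3253×20.7×10.8² = 392.8 kN/m, acting at H/3 = 3.600 m above the base.
FS_sliding = μW / P_a = 0.55×1047.2 / 392.8 = 1.466.

1.47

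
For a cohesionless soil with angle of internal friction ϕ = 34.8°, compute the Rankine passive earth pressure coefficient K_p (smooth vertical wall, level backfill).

3.66

K_p = (1 + sin φ)/(1 − sin φ) = tan²(45° + 34.8°/2) = 3.659.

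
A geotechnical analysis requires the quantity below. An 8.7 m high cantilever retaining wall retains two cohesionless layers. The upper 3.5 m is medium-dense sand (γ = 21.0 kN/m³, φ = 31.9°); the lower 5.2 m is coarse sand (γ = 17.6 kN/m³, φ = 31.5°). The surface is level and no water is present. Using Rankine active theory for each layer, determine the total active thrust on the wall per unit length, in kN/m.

234 kN/m

K_a1 = tan²(45°−31.9°/2) = 0.3085; K_a2 = tan²(45°−31.5°/2) = 0.3136.
Layer 1: σ at base = K_a1 γ₁ h₁ = 22.68 kPa; P₁ = ½×22.68×3.5 = 39.68.
Layer 2: σ_v at top = γ₁h₁ = 73.50; σ_h top = K_a2×73.50 = 23.05; σ_h base = K_a2×(73.50+17.6×5.2) = 51.76.
P₂ = ½(23.05+51.76)×5.2 = 194.5. Total P_a = 39.68+194.5 = 234.2 kN/m.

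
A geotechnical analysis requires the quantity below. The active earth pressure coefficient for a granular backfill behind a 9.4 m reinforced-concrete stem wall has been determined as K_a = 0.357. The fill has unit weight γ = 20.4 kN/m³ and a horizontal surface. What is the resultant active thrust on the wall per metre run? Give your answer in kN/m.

P = ½ K_a γ H² = 0.5 × 0.357 × 20.4 × 9.4² = 321.8 kN/m.

322 kN/m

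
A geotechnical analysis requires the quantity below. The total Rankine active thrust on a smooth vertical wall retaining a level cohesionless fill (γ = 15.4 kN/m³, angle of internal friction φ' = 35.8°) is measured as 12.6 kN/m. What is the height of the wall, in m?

K_a = 0.2619. P_a = ½ K_a γ H² ⇒ H = √(2P_a/(K_a γ)).
H = √(2×12.6/(0.2619×15.4)) = 2.500 m.

2.50 m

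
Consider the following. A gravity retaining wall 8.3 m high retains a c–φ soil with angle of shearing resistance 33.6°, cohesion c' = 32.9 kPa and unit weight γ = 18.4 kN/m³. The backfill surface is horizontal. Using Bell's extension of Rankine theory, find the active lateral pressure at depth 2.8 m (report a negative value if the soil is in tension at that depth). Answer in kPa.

K_a = (1 − sin φ)/(1 + sin φ) = 0.2875.
σ_a = K_a γ z − 2c√K_a = 0.2875×18.4×2.8 − 2×32.9×0.5362 = -20.47 kPa.

-20.5 kPa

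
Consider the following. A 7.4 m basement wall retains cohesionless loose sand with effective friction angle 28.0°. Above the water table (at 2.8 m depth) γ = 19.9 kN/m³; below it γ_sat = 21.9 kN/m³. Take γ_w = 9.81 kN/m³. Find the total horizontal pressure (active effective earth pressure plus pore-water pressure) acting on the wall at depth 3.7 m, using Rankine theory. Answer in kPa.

32.9 kPa

K_a = (1 − sin φ)/(1 + sin φ) = 0.3610.
γ' = 21.9 − 9.81 = 12.09 kN/m³.
Effective vertical stress at 3.7 m: σ'_v = 19.9×2.8 + 12.09×0.900 = 66.60 kPa.
σ'_h = K_a σ'_v = 0.3610 × 66.60 = 24.05 kPa; u = γ_w × 0.900 = 8.829 kPa.
Total σ_h = 24.05 + 8.829 = 32.87 kPa.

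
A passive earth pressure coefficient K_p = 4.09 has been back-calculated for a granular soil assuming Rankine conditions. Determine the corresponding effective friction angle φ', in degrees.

37.4°

K_p = (1+sin φ)/(1−sin φ) ⇒ sin φ = (K_p − 1)/(K_p + 1) = 0.6071.
φ = arcsin(0.6071) = 37.38°.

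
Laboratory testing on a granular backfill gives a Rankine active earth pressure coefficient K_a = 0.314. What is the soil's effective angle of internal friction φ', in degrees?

K_a = tan²(45° − φ/2) ⇒ 45° − φ/2 = arctan(√0.314) = 29.26°.
φ = 2(45° − 29.26°) = 31.47°.

31.5°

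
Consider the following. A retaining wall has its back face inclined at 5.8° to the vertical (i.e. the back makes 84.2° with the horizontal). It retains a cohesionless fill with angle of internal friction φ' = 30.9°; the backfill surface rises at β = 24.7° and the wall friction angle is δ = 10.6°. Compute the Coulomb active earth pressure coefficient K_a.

K_a = sin²(α+φ) / [sin²α · sin(α−δ) · (1 + √{sin(φ+δ)sin(φ−β) / (sin(α−δ)sin(α+β))})²].
With α = 84.2°, φ = 30.9°, δ = 10.6°, β = 24.7°: K_a = 0.5265.

0.526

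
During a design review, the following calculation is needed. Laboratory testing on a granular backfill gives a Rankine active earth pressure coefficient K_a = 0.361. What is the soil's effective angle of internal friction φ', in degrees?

28.0°

K_a = tan²(45° − φ/2) ⇒ 45° − φ/2 = arctan(√0.361) = 31.00°.
φ = 2(45° − 31.00°) = 28.00°.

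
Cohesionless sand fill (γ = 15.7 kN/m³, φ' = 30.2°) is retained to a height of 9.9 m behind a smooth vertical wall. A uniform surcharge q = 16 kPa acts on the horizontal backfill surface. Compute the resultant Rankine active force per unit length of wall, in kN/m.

307 kN/m

K_a = tan²(45° − φ/2) = 0.3307.
Soil triangle: ½ K_a γ H² = 0.5×0.3307×15.7×9.9² = 254.4 kN/m.
Surcharge rectangle: K_a q H = 0.3307×16×9.9 = 52.38 kN/m.
Total = 254.4 + 52.38 = 306.8 kN/m.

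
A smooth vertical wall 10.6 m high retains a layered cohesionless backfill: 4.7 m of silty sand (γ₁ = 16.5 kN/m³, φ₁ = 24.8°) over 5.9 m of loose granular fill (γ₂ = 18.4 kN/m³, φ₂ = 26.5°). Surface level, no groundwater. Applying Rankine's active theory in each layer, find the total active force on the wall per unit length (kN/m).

K_a1 = tan²(45°−24.8°/2) = 0.4090; K_a2 = tan²(45°−26.5°/2) = 0.3829.
Layer 1: σ at base = K_a1 γ₁ h₁ = 31.72 kPa; P₁ = ½×31.72×4.7 = 74.54.
Layer 2: σ_v at top = γ₁h₁ = 77.55; σ_h top = K_a2×77.55 = 29.70; σ_h base = K_a2×(77.55+18.4×5.9) = 71.27.
P₂ = ½(29.70+71.27)×5.9 = 297.8. Total P_a = 74.54+297.8 = 372.4 kN/m.

372 kN/m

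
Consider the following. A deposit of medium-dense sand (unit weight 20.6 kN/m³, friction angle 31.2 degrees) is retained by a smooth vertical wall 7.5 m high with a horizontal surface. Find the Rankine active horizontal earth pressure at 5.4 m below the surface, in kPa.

K_a = (1 − sin φ)/(1 + sin φ) = 0.3175.
σ_h = K_a γ z = 0.3175 × 20.6 × 5.4 = 35.32 kPa.

35.3 kPa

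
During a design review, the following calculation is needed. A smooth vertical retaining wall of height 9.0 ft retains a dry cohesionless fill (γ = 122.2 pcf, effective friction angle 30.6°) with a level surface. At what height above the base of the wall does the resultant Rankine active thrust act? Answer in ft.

3.00 ft

K_a = 0.3253.
The pressure distribution is triangular, so the resultant acts at H/3 above the base = 9.0/3 = 3.000 ft.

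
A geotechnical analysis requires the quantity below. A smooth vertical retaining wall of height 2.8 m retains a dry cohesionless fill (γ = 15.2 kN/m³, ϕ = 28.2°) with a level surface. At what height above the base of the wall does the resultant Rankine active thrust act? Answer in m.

K_a = 0.3582.
The pressure distribution is triangular, so the resultant acts at H/3 above the base = 2.8/3 = 0.9333 m.

0.933 m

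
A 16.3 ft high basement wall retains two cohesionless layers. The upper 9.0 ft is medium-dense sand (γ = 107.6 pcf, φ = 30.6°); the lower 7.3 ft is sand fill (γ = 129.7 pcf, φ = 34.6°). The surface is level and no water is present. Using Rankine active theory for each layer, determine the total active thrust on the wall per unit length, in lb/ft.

K_a1 = tan²(45°−30.6°/2) = 0.3253; K_a2 = tan²(45°−34.6°/2) = 0.2756.
Layer 1: σ at base = K_a1 γ₁ h₁ = 315.1 psf; P₁ = ½×315.1×9.0 = 1418.
Layer 2: σ_v at top = γ₁h₁ = 968.4; σ_h top = K_a2×968.4 = 266.9; σ_h base = K_a2×(968.4+129.7×7.3) = 527.9.
P₂ = ½(266.9+527.9)×7.3 = 2901. Total P_a = 1418+2901 = 4319 lb/ft.

4320 lb/ft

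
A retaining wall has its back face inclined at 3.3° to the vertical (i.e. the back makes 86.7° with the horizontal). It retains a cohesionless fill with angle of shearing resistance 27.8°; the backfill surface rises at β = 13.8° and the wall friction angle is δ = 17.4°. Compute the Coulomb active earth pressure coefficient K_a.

K_a = sin²(α+φ) / [sin²α · sin(α−δ) · (1 + √{sin(φ+δ)sin(φ−β) / (sin(α−δ)sin(α+β))})²].
With α = 86.7°, φ = 27.8°, δ = 17.4°, β = 13.8°: K_a = 0.4331.

0.433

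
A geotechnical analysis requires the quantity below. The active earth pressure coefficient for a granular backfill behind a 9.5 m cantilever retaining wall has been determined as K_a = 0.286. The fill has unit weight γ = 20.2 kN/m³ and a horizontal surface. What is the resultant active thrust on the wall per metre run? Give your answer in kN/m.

P = ½ K_a γ H² = 0.5 × 0.286 × 20.2 × 9.5² = 260.7 kN/m.

261 kN/m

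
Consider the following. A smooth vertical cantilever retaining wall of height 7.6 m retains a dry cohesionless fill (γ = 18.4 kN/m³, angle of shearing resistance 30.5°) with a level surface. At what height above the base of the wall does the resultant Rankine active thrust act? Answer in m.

K_a = 0.3267.
The pressure distribution is triangular, so the resultant acts at H/3 above the base = 7.6/3 = 2.533 m.

2.53 m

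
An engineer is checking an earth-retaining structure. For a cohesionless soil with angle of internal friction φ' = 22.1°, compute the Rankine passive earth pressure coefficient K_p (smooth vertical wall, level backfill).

2.21

K_p = (1 + sin φ)/(1 − sin φ) = tan²(45° + 22.1°/2) = 2.206.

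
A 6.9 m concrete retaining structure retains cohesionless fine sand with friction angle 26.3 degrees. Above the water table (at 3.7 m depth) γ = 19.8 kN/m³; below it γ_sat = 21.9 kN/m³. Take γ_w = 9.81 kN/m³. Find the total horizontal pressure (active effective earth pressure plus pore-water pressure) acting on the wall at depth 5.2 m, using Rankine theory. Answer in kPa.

K_a = (1 − sin φ)/(1 + sin φ) = 0.3859.
γ' = 21.9 − 9.81 = 12.09 kN/m³.
Effective vertical stress at 5.2 m: σ'_v = 19.8×3.7 + 12.09×1.50 = 91.40 kPa.
σ'_h = K_a σ'_v = 0.3859 × 91.40 = 35.27 kPa; u = γ_w × 1.50 = 14.71 kPa.
Total σ_h = 35.27 + 14.71 = 49.99 kPa.

50.0 kPa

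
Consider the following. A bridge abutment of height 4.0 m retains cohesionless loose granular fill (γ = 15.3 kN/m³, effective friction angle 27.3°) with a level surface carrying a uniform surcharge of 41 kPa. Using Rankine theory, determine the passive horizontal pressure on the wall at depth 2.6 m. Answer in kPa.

218 kPa

K_p = (1 + sin φ)/(1 − sin φ) = 2.694.
σ_v = γz + q = 15.3 × 2.6 + 41 = 80.78 kPa.
σ_h = K_p σ_v = 2.694 × 80.78 = 217.7 kPa.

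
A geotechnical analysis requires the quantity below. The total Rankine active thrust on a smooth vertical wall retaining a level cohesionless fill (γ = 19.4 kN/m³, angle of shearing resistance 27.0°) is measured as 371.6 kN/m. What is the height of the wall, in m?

K_a = 0.3755. P_a = ½ K_a γ H² ⇒ H = √(2P_a/(K_a γ)).
H = √(2×371.6/(0.3755×19.4)) = 10.10 m.

10.1 m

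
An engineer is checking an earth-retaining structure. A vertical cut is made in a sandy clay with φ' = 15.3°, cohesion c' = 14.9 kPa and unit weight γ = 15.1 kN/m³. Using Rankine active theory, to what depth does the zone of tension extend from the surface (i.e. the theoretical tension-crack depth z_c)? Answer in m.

K_a = tan²(45° − 15.3°/2) = 0.5824; √K_a = 0.7632.
The active pressure is zero where K_a γ z = 2c√K_a, so z_c = 2c/(γ√K_a) = 2×14.9/(15.1×0.7632) = 2.586 m.

2.59 m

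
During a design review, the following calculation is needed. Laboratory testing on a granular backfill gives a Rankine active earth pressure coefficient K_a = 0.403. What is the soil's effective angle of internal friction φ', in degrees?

K_a = tan²(45° − φ/2) ⇒ 45° − φ/2 = arctan(√0.403) = 32.41°.
φ = 2(45° − 32.41°) = 25.18°.

25.2°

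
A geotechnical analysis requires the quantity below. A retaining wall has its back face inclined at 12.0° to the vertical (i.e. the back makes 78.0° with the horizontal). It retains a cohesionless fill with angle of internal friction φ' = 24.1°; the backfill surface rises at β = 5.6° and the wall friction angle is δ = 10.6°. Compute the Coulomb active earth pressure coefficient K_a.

K_a = sin²(α+φ) / [sin²α · sin(α−δ) · (1 + √{sin(φ+δ)sin(φ−β) / (sin(α−δ)sin(α+β))})²].
With α = 78.0°, φ = 24.1°, δ = 10.6°, β = 5.6°: K_a = 0.5193.

0.519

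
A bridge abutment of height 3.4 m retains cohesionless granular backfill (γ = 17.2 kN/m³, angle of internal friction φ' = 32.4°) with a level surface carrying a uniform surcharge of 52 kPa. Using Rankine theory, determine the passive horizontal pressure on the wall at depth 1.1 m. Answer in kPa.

235 kPa

K_p = (1 + sin φ)/(1 − sin φ) = 3.309.
σ_v = γz + q = 17.2 × 1.1 + 52 = 70.92 kPa.
σ_h = K_p σ_v = 3.309 × 70.92 = 234.7 kPa.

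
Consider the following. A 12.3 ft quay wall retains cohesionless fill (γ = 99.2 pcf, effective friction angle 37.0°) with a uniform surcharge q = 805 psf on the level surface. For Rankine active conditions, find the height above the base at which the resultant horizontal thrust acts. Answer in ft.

K_a = 0.2486.
Triangular part P₁ = ½K_aγH² = 1865 at H/3 = 4.100 ft; rectangular part P₂ = K_a q H = 2461 at H/2 = 6.150 ft.
ȳ = (P₁·4.100 + P₂·6.150)/(P₁+P₂) = 5.266 ft.

5.27 ft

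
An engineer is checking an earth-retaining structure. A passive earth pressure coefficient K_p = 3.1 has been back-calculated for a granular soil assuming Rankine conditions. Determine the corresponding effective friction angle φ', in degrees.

K_p = (1+sin φ)/(1−sin φ) ⇒ sin φ = (K_p − 1)/(K_p + 1) = 0.5122.
φ = arcsin(0.5122) = 30.81°.

30.8°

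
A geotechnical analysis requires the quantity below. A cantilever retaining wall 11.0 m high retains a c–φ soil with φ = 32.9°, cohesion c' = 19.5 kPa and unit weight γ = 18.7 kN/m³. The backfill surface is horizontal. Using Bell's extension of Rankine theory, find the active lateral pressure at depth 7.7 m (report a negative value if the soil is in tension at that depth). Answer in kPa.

21.4 kPa

K_a = (1 − sin φ)/(1 + sin φ) = 0.2960.
σ_a = K_a γ z − 2c√K_a = 0.2960×18.7×7.7 − 2×19.5×0.5441 = 21.41 kPa.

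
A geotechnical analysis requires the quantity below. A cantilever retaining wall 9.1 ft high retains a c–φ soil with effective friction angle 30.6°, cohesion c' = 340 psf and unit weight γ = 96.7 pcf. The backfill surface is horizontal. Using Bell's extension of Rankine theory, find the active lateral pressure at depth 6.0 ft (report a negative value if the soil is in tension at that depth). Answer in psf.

-199 psf

K_a = (1 − sin φ)/(1 + sin φ) = 0.3253.
σ_a = K_a γ z − 2c√K_a = 0.3253×96.7×6.0 − 2×340×0.5704 = -199.1 psf.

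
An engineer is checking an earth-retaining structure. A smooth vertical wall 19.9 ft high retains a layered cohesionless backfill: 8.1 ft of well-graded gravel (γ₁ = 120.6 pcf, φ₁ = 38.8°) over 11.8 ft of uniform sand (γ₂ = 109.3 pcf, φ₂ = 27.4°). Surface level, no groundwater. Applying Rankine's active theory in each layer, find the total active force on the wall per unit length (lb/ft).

7980 lb/ft

K_a1 = tan²(45°−38.8°/2) = 0.2296; K_a2 = tan²(45°−27.4°/2) = 0.3697.
Layer 1: σ at base = K_a1 γ₁ h₁ = 224.2 psf; P₁ = ½×224.2×8.1 = 908.2.
Layer 2: σ_v at top = γ₁h₁ = 976.9; σ_h top = K_a2×976.9 = 361.1; σ_h base = K_a2×(976.9+109.3×11.8) = 837.9.
P₂ = ½(361.1+837.9)×11.8 = 7074. Total P_a = 908.2+7074 = 7982 lb/ft.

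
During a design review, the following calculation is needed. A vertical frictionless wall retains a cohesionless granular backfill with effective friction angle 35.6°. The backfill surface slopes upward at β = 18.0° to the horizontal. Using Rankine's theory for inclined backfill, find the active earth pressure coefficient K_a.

K_a = cos β · (cos β − √(cos²β − cos²φ)) / (cos β + √(cos²β − cos²φ)).
cos β = 0.9511, cos φ = 0.8131, √(cos²β − cos²φ) = 0.4933.
K_a = 0.9511 × (0.9511 − 0.4933)/(0.9511 + 0.4933) = 0.3014.

0.301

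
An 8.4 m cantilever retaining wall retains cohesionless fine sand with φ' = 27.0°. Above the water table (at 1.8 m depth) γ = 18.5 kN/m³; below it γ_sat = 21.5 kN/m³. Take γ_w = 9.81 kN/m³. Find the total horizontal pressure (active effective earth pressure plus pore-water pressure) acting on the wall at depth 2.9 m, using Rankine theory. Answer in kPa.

K_a = (1 − sin φ)/(1 + sin φ) = 0.3755.
γ' = 21.5 − 9.81 = 11.69 kN/m³.
Effective vertical stress at 2.9 m: σ'_v = 18.5×1.8 + 11.69×1.10 = 46.16 kPa.
σ'_h = K_a σ'_v = 0.3755 × 46.16 = 17.33 kPa; u = γ_w × 1.10 = 10.79 kPa.
Total σ_h = 17.33 + 10.79 = 28.12 kPa.

28.1 kPa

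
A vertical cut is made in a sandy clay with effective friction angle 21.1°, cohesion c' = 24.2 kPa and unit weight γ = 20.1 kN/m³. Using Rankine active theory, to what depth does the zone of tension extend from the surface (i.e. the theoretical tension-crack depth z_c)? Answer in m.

3.51 m

K_a = tan²(45° − 21.1°/2) = 0.4706; √K_a = 0.6860.
The active pressure is zero where K_a γ z = 2c√K_a, so z_c = 2c/(γ√K_a) = 2×24.2/(20.1×0.6860) = 3.510 m.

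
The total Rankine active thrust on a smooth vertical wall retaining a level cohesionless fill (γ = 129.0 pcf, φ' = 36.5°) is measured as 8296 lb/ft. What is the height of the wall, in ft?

22.5 ft

K_a = 0.2541. P_a = ½ K_a γ H² ⇒ H = √(2P_a/(K_a γ)).
H = √(2×8296/(0.2541×129.0)) = 22.50 ft.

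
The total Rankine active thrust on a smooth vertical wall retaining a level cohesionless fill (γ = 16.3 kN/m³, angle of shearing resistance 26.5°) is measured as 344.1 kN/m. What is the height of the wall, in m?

K_a = 0.3829. P_a = ½ K_a γ H² ⇒ H = √(2P_a/(K_a γ)).
H = √(2×344.1/(0.3829×16.3)) = 10.50 m.

10.5 m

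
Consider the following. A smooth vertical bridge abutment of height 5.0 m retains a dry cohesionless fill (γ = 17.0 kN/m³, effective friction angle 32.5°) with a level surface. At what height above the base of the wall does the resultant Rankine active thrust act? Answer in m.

K_a = 0.3010.
The pressure distribution is triangular, so the resultant acts at H/3 above the base = 5.0/3 = 1.667 m.

1.67 m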